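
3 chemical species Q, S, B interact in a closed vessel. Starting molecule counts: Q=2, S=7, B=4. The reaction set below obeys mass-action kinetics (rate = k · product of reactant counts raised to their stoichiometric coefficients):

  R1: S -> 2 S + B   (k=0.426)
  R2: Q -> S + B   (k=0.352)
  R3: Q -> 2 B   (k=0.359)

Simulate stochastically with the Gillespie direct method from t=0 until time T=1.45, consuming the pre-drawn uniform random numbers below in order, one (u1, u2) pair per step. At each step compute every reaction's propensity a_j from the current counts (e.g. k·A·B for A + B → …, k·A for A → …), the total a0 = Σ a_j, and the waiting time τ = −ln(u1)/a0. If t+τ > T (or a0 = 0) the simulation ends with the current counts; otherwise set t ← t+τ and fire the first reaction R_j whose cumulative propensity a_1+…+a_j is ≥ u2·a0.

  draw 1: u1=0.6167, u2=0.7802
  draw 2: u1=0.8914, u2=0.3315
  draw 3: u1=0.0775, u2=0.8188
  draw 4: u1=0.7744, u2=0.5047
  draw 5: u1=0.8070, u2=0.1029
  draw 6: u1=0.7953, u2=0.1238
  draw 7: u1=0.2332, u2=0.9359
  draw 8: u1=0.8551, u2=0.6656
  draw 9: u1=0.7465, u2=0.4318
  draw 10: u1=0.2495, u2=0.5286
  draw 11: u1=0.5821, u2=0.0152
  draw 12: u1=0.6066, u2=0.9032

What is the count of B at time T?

B at T = 15

t=0.000: Q=2 S=7 B=4
Draw 1: a1=2.982, a2=0.704, a3=0.718, a0=4.404; τ=−ln(0.6167)/4.404=0.110 → t=0.110; u2·a0=0.7802·4.404=3.436; a1=2.982 < 3.436 ≤ a1+a2=3.686 → R2 fires; Q=1 S=8 B=5
Draw 2: a1=3.408, a2=0.352, a3=0.359, a0=4.119; τ=−ln(0.8914)/4.119=0.028 → t=0.138; u2·a0=0.3315·4.119=1.365 ≤ a1=3.408 → R1 fires; Q=1 S=9 B=6
Draw 3: a1=3.834, a2=0.352, a3=0.359, a0=4.545; τ=−ln(0.0775)/4.545=0.563 → t=0.700; u2·a0=0.8188·4.545=3.721 ≤ a1=3.834 → R1 fires; Q=1 S=10 B=7
Draw 4: a1=4.260, a2=0.352, a3=0.359, a0=4.971; τ=−ln(0.7744)/4.971=0.051 → t=0.752; u2·a0=0.5047·4.971=2.509 ≤ a1=4.260 → R1 fires; Q=1 S=11 B=8
Draw 5: a1=4.686, a2=0.352, a3=0.359, a0=5.397; τ=−ln(0.8070)/5.397=0.040 → t=0.792; u2·a0=0.1029·5.397=0.555 ≤ a1=4.686 → R1 fires; Q=1 S=12 B=9
Draw 6: a1=5.112, a2=0.352, a3=0.359, a0=5.823; τ=−ln(0.7953)/5.823=0.039 → t=0.831; u2·a0=0.1238·5.823=0.721 ≤ a1=5.112 → R1 fires; Q=1 S=13 B=10
Draw 7: a1=5.538, a2=0.352, a3=0.359, a0=6.249; τ=−ln(0.2332)/6.249=0.233 → t=1.064; u2·a0=0.9359·6.249=5.848; a1=5.538 < 5.848 ≤ a1+a2=5.890 → R2 fires; Q=0 S=14 B=11
Draw 8: a1=5.964, a2=0.000, a3=0.000, a0=5.964; τ=−ln(0.8551)/5.964=0.026 → t=1.090; u2·a0=0.6656·5.964=3.970 ≤ a1=5.964 → R1 fires; Q=0 S=15 B=12
Draw 9: a1=6.390, a2=0.000, a3=0.000, a0=6.390; τ=−ln(0.7465)/6.390=0.046 → t=1.136; u2·a0=0.4318·6.390=2.759 ≤ a1=6.390 → R1 fires; Q=0 S=16 B=13
Draw 10: a1=6.816, a2=0.000, a3=0.000, a0=6.816; τ=−ln(0.2495)/6.816=0.204 → t=1.340; u2·a0=0.5286·6.816=3.603 ≤ a1=6.816 → R1 fires; Q=0 S=17 B=14
Draw 11: a1=7.242, a2=0.000, a3=0.000, a0=7.242; τ=−ln(0.5821)/7.242=0.075 → t=1.414; u2·a0=0.0152·7.242=0.110 ≤ a1=7.242 → R1 fires; Q=0 S=18 B=15
Draw 12: a1=7.668, a2=0.000, a3=0.000, a0=7.668; τ=−ln(0.6066)/7.668=0.065 → t=1.479 > T=1.45: stop.
Read off B at T=1.45: 15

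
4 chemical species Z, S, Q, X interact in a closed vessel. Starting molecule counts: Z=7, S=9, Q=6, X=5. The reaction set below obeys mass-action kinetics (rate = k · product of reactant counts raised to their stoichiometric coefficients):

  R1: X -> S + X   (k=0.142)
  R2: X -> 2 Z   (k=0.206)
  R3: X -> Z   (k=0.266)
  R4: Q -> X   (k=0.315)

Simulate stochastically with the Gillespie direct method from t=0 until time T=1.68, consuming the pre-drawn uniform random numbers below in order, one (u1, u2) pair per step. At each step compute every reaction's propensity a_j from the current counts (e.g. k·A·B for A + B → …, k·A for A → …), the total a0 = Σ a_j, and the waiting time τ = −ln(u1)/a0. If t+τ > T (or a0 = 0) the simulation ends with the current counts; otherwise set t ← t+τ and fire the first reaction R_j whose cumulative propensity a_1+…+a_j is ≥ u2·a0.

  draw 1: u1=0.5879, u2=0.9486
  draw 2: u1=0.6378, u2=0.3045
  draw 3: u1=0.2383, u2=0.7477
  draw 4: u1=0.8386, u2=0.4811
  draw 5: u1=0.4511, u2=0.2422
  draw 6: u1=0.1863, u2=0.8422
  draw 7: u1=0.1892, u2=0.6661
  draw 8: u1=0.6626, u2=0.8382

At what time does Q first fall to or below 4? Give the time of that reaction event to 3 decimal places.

t=0.000: Z=7 S=9 Q=6 X=5
Draw 1: a1=0.710, a2=1.030, a3=1.330, a4=1.890, a0=4.960; τ=−ln(0.5879)/4.960=0.107 → t=0.107; u2·a0=0.9486·4.960=4.705; a1+…+a3=3.070 < 4.705 ≤ a1+…+a4=4.960 → R4 fires; Z=7 S=9 Q=5 X=6
Draw 2: a1=0.852, a2=1.236, a3=1.596, a4=1.575, a0=5.259; τ=−ln(0.6378)/5.259=0.086 → t=0.193; u2·a0=0.3045·5.259=1.601; a1=0.852 < 1.601 ≤ a1+a2=2.088 → R2 fires; Z=9 S=9 Q=5 X=5
Draw 3: a1=0.710, a2=1.030, a3=1.330, a4=1.575, a0=4.645; τ=−ln(0.2383)/4.645=0.309 → t=0.501; u2·a0=0.7477·4.645=3.473; a1+…+a3=3.070 < 3.473 ≤ a1+…+a4=4.645 → R4 fires; Z=9 S=9 Q=4 X=6
Draw 4: a1=0.852, a2=1.236, a3=1.596, a4=1.260, a0=4.944; τ=−ln(0.8386)/4.944=0.036 → t=0.537; u2·a0=0.4811·4.944=2.379; a1+a2=2.088 < 2.379 ≤ a1+…+a3=3.684 → R3 fires; Z=10 S=9 Q=4 X=5
Draw 5: a1=0.710, a2=1.030, a3=1.330, a4=1.260, a0=4.330; τ=−ln(0.4511)/4.330=0.184 → t=0.721; u2·a0=0.2422·4.330=1.049; a1=0.710 < 1.049 ≤ a1+a2=1.740 → R2 fires; Z=12 S=9 Q=4 X=4
Draw 6: a1=0.568, a2=0.824, a3=1.064, a4=1.260, a0=3.716; τ=−ln(0.1863)/3.716=0.452 → t=1.173; u2·a0=0.8422·3.716=3.130; a1+…+a3=2.456 < 3.130 ≤ a1+…+a4=3.716 → R4 fires; Z=12 S=9 Q=3 X=5
Draw 7: a1=0.710, a2=1.030, a3=1.330, a4=0.945, a0=4.015; τ=−ln(0.1892)/4.015=0.415 → t=1.588; u2·a0=0.6661·4.015=2.674; a1+a2=1.740 < 2.674 ≤ a1+…+a3=3.070 → R3 fires; Z=13 S=9 Q=3 X=4
Draw 8: a1=0.568, a2=0.824, a3=1.064, a4=0.945, a0=3.401; τ=−ln(0.6626)/3.401=0.121 → t=1.709 > T=1.68: stop.
Q first becomes ≤ 4 when it reaches 4 at the event at t=0.501.

Threshold first reached at t = 0.501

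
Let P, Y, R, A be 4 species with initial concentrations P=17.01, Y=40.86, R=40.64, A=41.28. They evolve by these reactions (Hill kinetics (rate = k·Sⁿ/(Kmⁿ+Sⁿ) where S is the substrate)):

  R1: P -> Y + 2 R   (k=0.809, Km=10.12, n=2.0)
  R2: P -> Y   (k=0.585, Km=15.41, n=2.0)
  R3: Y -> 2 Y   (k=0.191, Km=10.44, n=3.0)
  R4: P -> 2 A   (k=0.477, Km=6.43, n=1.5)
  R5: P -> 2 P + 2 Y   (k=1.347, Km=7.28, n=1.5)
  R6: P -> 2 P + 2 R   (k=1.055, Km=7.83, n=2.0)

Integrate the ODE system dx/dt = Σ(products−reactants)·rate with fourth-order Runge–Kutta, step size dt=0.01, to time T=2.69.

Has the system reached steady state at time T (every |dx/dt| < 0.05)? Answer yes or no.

Steady state at T: no

RK4 with dt=0.01: 269 steps to T=2.69. Trajectory (selected grid times):
t=0.00: P=17.01 Y=40.86 R=40.64 A=41.28
t=0.30: P=17.20 Y=41.83 R=41.52 A=41.51
t=0.60: P=17.38 Y=42.80 R=42.41 A=41.75
t=0.90: P=17.56 Y=43.77 R=43.30 A=41.98
t=1.20: P=17.75 Y=44.75 R=44.19 A=42.21
t=1.49: P=17.93 Y=45.70 R=45.06 A=42.44
t=1.79: P=18.11 Y=46.68 R=45.96 A=42.68
t=2.09: P=18.29 Y=47.67 R=46.87 A=42.91
t=2.39: P=18.48 Y=48.66 R=47.78 A=43.15
t=2.69: P=18.66 Y=49.66 R=48.69 A=43.39
Rates at T: R1=0.6251, R2=0.3478, R3=0.1892, R4=0.3968, R5=1.0831, R6=0.8971
dx/dt at T (Σ net stoichiometry × rate): P=+0.6104, Y=+3.3284, R=+3.0444, A=+0.7935
Largest |dx/dt| is |+3.3284| (Y) ≥ 0.05 → not steady.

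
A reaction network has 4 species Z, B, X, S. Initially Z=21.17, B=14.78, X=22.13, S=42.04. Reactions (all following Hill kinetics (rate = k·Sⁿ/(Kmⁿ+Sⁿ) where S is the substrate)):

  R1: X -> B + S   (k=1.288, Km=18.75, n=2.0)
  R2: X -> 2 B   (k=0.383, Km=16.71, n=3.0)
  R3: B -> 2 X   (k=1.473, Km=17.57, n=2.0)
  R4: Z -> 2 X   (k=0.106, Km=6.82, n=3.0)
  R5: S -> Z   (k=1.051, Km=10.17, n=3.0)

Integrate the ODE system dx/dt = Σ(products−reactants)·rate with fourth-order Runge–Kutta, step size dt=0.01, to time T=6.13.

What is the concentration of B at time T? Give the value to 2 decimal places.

B at T = 18.79

RK4 with dt=0.01: 613 steps to T=6.13. Trajectory (selected grid times):
t=0.00: Z=21.17 B=14.78 X=22.13 S=42.04
t=0.68: Z=21.80 B=15.24 X=22.42 S=41.85
t=1.36: Z=22.44 B=15.69 X=22.73 S=41.66
t=2.04: Z=23.07 B=16.14 X=23.06 S=41.48
t=2.72: Z=23.71 B=16.58 X=23.41 S=41.31
t=3.41: Z=24.35 B=17.03 X=23.79 S=41.14
t=4.09: Z=24.98 B=17.47 X=24.17 S=40.98
t=4.77: Z=25.62 B=17.91 X=24.58 S=40.82
t=5.45: Z=26.25 B=18.35 X=24.99 S=40.68
t=6.13: Z=26.88 B=18.79 X=25.43 S=40.54
Read off B at T=6.13: 18.79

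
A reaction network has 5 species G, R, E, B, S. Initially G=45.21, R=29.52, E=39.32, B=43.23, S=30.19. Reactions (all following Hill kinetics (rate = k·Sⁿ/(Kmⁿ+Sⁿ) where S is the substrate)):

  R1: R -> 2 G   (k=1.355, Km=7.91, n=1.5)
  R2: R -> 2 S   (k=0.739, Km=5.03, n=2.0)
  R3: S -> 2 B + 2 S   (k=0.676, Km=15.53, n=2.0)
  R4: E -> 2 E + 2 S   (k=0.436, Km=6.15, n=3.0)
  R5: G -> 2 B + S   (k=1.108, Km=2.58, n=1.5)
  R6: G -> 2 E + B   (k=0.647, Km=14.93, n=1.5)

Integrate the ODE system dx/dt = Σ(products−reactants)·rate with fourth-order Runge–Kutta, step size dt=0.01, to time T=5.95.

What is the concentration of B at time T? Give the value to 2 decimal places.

B at T = 66.53

RK4 with dt=0.01: 595 steps to T=5.95. Trajectory (selected grid times):
t=0.00: G=45.21 R=29.52 E=39.32 B=43.23 S=30.19
t=0.66: G=45.69 R=28.26 E=40.33 B=45.75 S=32.79
t=1.32: G=46.16 R=27.02 E=41.33 B=48.29 S=35.40
t=1.98: G=46.62 R=25.78 E=42.34 B=50.85 S=38.01
t=2.64: G=47.05 R=24.55 E=43.35 B=53.43 S=40.63
t=3.31: G=47.48 R=23.31 E=44.38 B=56.06 S=43.30
t=3.97: G=47.88 R=22.10 E=45.39 B=58.67 S=45.92
t=4.63: G=48.25 R=20.91 E=46.41 B=61.28 S=48.54
t=5.29: G=48.60 R=19.73 E=47.43 B=63.90 S=51.17
t=5.95: G=48.93 R=18.57 E=48.44 B=66.53 S=53.79
Read off B at T=5.95: 66.53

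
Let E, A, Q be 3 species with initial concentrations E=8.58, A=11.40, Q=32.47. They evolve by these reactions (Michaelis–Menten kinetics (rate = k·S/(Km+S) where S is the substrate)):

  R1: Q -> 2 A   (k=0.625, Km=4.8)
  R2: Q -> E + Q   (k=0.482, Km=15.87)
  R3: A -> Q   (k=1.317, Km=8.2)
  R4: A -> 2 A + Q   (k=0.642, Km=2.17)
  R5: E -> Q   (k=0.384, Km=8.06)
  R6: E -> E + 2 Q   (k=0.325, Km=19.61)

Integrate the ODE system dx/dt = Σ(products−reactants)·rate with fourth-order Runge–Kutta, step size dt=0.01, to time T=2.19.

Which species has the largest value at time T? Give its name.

RK4 with dt=0.01: 219 steps to T=2.19. Trajectory (selected grid times):
t=0.00: E=8.58 A=11.40 Q=32.47
t=0.24: E=8.61 A=11.61 Q=32.75
t=0.49: E=8.64 A=11.82 Q=33.04
t=0.73: E=8.67 A=12.03 Q=33.32
t=0.97: E=8.70 A=12.23 Q=33.61
t=1.22: E=8.74 A=12.44 Q=33.90
t=1.46: E=8.77 A=12.65 Q=34.19
t=1.70: E=8.80 A=12.85 Q=34.48
t=1.95: E=8.83 A=13.06 Q=34.78
t=2.19: E=8.86 A=13.26 Q=35.07
At T=2.19: E=8.86 A=13.26 Q=35.07; the largest is Q.

Dominant species at T: Q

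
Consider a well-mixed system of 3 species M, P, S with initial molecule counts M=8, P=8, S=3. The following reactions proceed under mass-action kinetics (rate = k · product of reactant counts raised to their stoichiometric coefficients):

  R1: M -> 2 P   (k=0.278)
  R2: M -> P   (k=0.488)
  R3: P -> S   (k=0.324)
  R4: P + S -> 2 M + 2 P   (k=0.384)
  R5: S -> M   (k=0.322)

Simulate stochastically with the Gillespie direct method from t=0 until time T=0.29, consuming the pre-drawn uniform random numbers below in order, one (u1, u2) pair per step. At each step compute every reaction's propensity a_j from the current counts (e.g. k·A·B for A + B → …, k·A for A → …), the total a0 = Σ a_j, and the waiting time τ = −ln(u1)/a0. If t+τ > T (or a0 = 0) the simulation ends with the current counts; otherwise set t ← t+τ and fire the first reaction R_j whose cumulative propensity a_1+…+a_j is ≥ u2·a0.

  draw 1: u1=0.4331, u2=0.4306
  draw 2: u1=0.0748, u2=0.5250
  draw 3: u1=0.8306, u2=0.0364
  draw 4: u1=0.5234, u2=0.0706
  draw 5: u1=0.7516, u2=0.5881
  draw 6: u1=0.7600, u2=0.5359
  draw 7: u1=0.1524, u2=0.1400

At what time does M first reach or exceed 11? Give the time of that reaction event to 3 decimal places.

t=0.000: M=8 P=8 S=3
Draw 1: a1=2.224, a2=3.904, a3=2.592, a4=9.216, a5=0.966, a0=18.902; τ=−ln(0.4331)/18.902=0.044 → t=0.044; u2·a0=0.4306·18.902=8.139; a1+a2=6.128 < 8.139 ≤ a1+…+a3=8.720 → R3 fires; M=8 P=7 S=4
Draw 2: a1=2.224, a2=3.904, a3=2.268, a4=10.752, a5=1.288, a0=20.436; τ=−ln(0.0748)/20.436=0.127 → t=0.171; u2·a0=0.5250·20.436=10.729; a1+…+a3=8.396 < 10.729 ≤ a1+…+a4=19.148 → R4 fires; M=10 P=8 S=3
Draw 3: a1=2.780, a2=4.880, a3=2.592, a4=9.216, a5=0.966, a0=20.434; τ=−ln(0.8306)/20.434=0.009 → t=0.180; u2·a0=0.0364·20.434=0.744 ≤ a1=2.780 → R1 fires; M=9 P=10 S=3
Draw 4: a1=2.502, a2=4.392, a3=3.240, a4=11.520, a5=0.966, a0=22.620; τ=−ln(0.5234)/22.620=0.029 → t=0.209; u2·a0=0.0706·22.620=1.597 ≤ a1=2.502 → R1 fires; M=8 P=12 S=3
Draw 5: a1=2.224, a2=3.904, a3=3.888, a4=13.824, a5=0.966, a0=24.806; τ=−ln(0.7516)/24.806=0.012 → t=0.220; u2·a0=0.5881·24.806=14.588; a1+…+a3=10.016 < 14.588 ≤ a1+…+a4=23.840 → R4 fires; M=10 P=13 S=2
Draw 6: a1=2.780, a2=4.880, a3=4.212, a4=9.984, a5=0.644, a0=22.500; τ=−ln(0.7600)/22.500=0.012 → t=0.233; u2·a0=0.5359·22.500=12.058; a1+…+a3=11.872 < 12.058 ≤ a1+…+a4=21.856 → R4 fires; M=12 P=14 S=1
Draw 7: a1=3.336, a2=5.856, a3=4.536, a4=5.376, a5=0.322, a0=19.426; τ=−ln(0.1524)/19.426=0.097 → t=0.329 > T=0.29: stop.
M first becomes ≥ 11 when it reaches 12 at the event at t=0.233.

Threshold first reached at t = 0.233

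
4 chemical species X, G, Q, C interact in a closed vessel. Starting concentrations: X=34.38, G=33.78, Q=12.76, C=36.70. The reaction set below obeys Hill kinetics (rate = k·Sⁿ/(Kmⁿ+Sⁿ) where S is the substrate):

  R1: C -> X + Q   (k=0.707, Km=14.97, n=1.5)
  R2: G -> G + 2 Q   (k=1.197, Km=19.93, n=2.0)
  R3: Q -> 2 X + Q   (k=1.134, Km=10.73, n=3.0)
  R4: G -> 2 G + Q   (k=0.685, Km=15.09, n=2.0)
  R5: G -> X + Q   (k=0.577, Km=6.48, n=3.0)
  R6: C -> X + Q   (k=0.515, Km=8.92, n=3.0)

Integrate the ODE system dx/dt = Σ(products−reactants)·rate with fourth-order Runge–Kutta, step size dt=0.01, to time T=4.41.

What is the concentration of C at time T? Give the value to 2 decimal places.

RK4 with dt=0.01: 441 steps to T=4.41. Trajectory (selected grid times):
t=0.00: X=34.38 G=33.78 Q=12.76 C=36.70
t=0.49: X=35.94 G=33.78 Q=14.71 C=36.18
t=0.98: X=37.58 G=33.78 Q=16.67 C=35.66
t=1.47: X=39.29 G=33.78 Q=18.62 C=35.14
t=1.96: X=41.04 G=33.78 Q=20.57 C=34.62
t=2.45: X=42.83 G=33.78 Q=22.51 C=34.10
t=2.94: X=44.64 G=33.77 Q=24.46 C=33.58
t=3.43: X=46.46 G=33.77 Q=26.40 C=33.07
t=3.92: X=48.31 G=33.77 Q=28.35 C=32.56
t=4.41: X=50.16 G=33.77 Q=30.29 C=32.05
Read off C at T=4.41: 32.05

C at T = 32.05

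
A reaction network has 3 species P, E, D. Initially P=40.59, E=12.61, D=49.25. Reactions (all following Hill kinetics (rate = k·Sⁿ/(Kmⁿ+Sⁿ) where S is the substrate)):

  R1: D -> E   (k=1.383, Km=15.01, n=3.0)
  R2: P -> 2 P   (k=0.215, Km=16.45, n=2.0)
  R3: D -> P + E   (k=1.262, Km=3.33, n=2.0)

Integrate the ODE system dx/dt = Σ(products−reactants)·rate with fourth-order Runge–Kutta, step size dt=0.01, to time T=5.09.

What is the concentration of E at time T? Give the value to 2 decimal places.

E at T = 25.73

RK4 with dt=0.01: 509 steps to T=5.09. Trajectory (selected grid times):
t=0.00: P=40.59 E=12.61 D=49.25
t=0.57: P=41.41 E=14.09 D=47.77
t=1.13: P=42.22 E=15.54 D=46.32
t=1.70: P=43.04 E=17.02 D=44.84
t=2.26: P=43.85 E=18.47 D=43.39
t=2.83: P=44.67 E=19.94 D=41.92
t=3.39: P=45.48 E=21.38 D=40.48
t=3.96: P=46.30 E=22.84 D=39.02
t=4.52: P=47.11 E=24.27 D=37.59
t=5.09: P=47.93 E=25.73 D=36.13
Read off E at T=5.09: 25.73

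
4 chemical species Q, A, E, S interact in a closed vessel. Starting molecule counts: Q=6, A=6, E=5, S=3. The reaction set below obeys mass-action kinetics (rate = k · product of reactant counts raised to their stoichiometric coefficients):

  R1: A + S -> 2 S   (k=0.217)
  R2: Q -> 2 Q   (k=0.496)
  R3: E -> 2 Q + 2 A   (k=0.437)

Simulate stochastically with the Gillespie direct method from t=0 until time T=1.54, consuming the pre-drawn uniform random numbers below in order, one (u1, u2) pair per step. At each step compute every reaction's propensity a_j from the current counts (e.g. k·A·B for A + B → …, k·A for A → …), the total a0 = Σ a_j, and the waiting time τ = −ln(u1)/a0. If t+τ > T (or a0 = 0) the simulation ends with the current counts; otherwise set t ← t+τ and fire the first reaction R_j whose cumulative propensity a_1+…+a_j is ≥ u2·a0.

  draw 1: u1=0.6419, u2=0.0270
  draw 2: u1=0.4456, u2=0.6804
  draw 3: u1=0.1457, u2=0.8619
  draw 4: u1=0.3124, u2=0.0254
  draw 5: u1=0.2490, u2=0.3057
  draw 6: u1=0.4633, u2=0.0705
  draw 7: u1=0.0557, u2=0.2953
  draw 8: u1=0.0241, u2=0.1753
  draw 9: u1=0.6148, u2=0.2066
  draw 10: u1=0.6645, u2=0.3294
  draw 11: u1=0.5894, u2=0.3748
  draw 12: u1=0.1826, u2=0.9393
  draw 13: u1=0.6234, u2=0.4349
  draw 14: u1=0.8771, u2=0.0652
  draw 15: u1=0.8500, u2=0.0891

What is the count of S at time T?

t=0.000: Q=6 A=6 E=5 S=3
Draw 1: a1=3.906, a2=2.976, a3=2.185, a0=9.067; τ=−ln(0.6419)/9.067=0.049 → t=0.049; u2·a0=0.0270·9.067=0.245 ≤ a1=3.906 → R1 fires; Q=6 A=5 E=5 S=4
Draw 2: a1=4.340, a2=2.976, a3=2.185, a0=9.501; τ=−ln(0.4456)/9.501=0.085 → t=0.134; u2·a0=0.6804·9.501=6.464; a1=4.340 < 6.464 ≤ a1+a2=7.316 → R2 fires; Q=7 A=5 E=5 S=4
Draw 3: a1=4.340, a2=3.472, a3=2.185, a0=9.997; τ=−ln(0.1457)/9.997=0.193 → t=0.327; u2·a0=0.8619·9.997=8.616; a1+a2=7.812 < 8.616 ≤ a1+…+a3=9.997 → R3 fires; Q=9 A=7 E=4 S=4
Draw 4: a1=6.076, a2=4.464, a3=1.748, a0=12.288; τ=−ln(0.3124)/12.288=0.095 → t=0.421; u2·a0=0.0254·12.288=0.312 ≤ a1=6.076 → R1 fires; Q=9 A=6 E=4 S=5
Draw 5: a1=6.510, a2=4.464, a3=1.748, a0=12.722; τ=−ln(0.2490)/12.722=0.109 → t=0.531; u2·a0=0.3057·12.722=3.889 ≤ a1=6.510 → R1 fires; Q=9 A=5 E=4 S=6
Draw 6: a1=6.510, a2=4.464, a3=1.748, a0=12.722; τ=−ln(0.4633)/12.722=0.060 → t=0.591; u2·a0=0.0705·12.722=0.897 ≤ a1=6.510 → R1 fires; Q=9 A=4 E=4 S=7
Draw 7: a1=6.076, a2=4.464, a3=1.748, a0=12.288; τ=−ln(0.0557)/12.288=0.235 → t=0.826; u2·a0=0.2953·12.288=3.629 ≤ a1=6.076 → R1 fires; Q=9 A=3 E=4 S=8
Draw 8: a1=5.208, a2=4.464, a3=1.748, a0=11.420; τ=−ln(0.0241)/11.420=0.326 → t=1.152; u2·a0=0.1753·11.420=2.002 ≤ a1=5.208 → R1 fires; Q=9 A=2 E=4 S=9
Draw 9: a1=3.906, a2=4.464, a3=1.748, a0=10.118; τ=−ln(0.6148)/10.118=0.048 → t=1.200; u2·a0=0.2066·10.118=2.090 ≤ a1=3.906 → R1 fires; Q=9 A=1 E=4 S=10
Draw 10: a1=2.170, a2=4.464, a3=1.748, a0=8.382; τ=−ln(0.6645)/8.382=0.049 → t=1.249; u2·a0=0.3294·8.382=2.761; a1=2.170 < 2.761 ≤ a1+a2=6.634 → R2 fires; Q=10 A=1 E=4 S=10
Draw 11: a1=2.170, a2=4.960, a3=1.748, a0=8.878; τ=−ln(0.5894)/8.878=0.060 → t=1.309; u2·a0=0.3748·8.878=3.327; a1=2.170 < 3.327 ≤ a1+a2=7.130 → R2 fires; Q=11 A=1 E=4 S=10
Draw 12: a1=2.170, a2=5.456, a3=1.748, a0=9.374; τ=−ln(0.1826)/9.374=0.181 → t=1.490; u2·a0=0.9393·9.374=8.805; a1+a2=7.626 < 8.805 ≤ a1+…+a3=9.374 → R3 fires; Q=13 A=3 E=3 S=10
Draw 13: a1=6.510, a2=6.448, a3=1.311, a0=14.269; τ=−ln(0.6234)/14.269=0.033 → t=1.523; u2·a0=0.4349·14.269=6.206 ≤ a1=6.510 → R1 fires; Q=13 A=2 E=3 S=11
Draw 14: a1=4.774, a2=6.448, a3=1.311, a0=12.533; τ=−ln(0.8771)/12.533=0.010 → t=1.534; u2·a0=0.0652·12.533=0.817 ≤ a1=4.774 → R1 fires; Q=13 A=1 E=3 S=12
Draw 15: a1=2.604, a2=6.448, a3=1.311, a0=10.363; τ=−ln(0.8500)/10.363=0.016 → t=1.549 > T=1.54: stop.
Read off S at T=1.54: 12

S at T = 12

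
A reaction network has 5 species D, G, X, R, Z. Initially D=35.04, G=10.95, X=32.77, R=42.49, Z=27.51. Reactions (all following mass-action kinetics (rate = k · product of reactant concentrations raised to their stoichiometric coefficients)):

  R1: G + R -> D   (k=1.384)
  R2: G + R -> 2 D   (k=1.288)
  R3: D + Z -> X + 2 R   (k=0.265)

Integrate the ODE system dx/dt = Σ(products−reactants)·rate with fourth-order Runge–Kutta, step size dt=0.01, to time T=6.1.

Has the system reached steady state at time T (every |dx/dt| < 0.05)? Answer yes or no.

Steady state at T: yes

RK4 with dt=0.01: 610 steps to T=6.1. Trajectory (selected grid times):
t=0.00: D=35.04 G=10.95 X=32.77 R=42.49 Z=27.51
t=0.68: D=23.94 G=0.00 X=60.10 R=86.20 Z=0.18
t=1.36: D=23.76 G=0.00 X=60.28 R=86.56 Z=0.00
t=2.03: D=23.76 G=0.00 X=60.28 R=86.56 Z=0.00
t=2.71: D=23.76 G=0.00 X=60.28 R=86.56 Z=0.00
t=3.39: D=23.76 G=0.00 X=60.28 R=86.56 Z=0.00
t=4.07: D=23.76 G=0.00 X=60.28 R=86.56 Z=0.00
t=4.74: D=23.76 G=0.00 X=60.28 R=86.56 Z=0.00
t=5.42: D=23.76 G=0.00 X=60.28 R=86.56 Z=0.00
t=6.10: D=23.76 G=0.00 X=60.28 R=86.56 Z=0.00
Rates at T: R1=0.0000, R2=0.0000, R3=0.0000
dx/dt at T (Σ net stoichiometry × rate): D=-0.0000, G=-0.0000, X=+0.0000, R=+0.0000, Z=-0.0000
Largest |dx/dt| is |+0.0000| (R) < 0.05 → steady.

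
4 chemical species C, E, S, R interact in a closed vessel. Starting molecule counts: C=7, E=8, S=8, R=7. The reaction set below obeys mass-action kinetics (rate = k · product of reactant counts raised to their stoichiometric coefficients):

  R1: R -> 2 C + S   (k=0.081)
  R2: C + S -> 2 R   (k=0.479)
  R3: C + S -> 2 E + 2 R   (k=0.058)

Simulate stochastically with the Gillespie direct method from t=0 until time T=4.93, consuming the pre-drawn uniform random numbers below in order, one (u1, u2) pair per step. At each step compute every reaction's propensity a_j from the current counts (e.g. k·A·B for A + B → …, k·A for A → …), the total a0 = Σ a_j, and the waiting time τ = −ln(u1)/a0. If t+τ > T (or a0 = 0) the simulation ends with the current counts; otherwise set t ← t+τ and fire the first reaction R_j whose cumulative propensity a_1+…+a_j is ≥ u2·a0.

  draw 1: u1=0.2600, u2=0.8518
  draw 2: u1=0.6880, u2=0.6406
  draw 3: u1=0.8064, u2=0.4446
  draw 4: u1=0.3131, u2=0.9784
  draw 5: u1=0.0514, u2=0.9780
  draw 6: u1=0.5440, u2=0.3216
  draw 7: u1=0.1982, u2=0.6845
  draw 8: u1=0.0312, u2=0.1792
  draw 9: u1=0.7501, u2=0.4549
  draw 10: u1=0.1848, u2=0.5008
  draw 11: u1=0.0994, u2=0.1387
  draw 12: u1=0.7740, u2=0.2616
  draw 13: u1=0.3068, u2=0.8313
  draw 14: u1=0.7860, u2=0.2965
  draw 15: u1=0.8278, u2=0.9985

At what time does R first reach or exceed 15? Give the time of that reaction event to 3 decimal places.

t=0.000: C=7 E=8 S=8 R=7
Draw 1: a1=0.567, a2=26.824, a3=3.248, a0=30.639; τ=−ln(0.2600)/30.639=0.044 → t=0.044; u2·a0=0.8518·30.639=26.098; a1=0.567 < 26.098 ≤ a1+a2=27.391 → R2 fires; C=6 E=8 S=7 R=9
Draw 2: a1=0.729, a2=20.118, a3=2.436, a0=23.283; τ=−ln(0.6880)/23.283=0.016 → t=0.060; u2·a0=0.6406·23.283=14.915; a1=0.729 < 14.915 ≤ a1+a2=20.847 → R2 fires; C=5 E=8 S=6 R=11
Draw 3: a1=0.891, a2=14.370, a3=1.740, a0=17.001; τ=−ln(0.8064)/17.001=0.013 → t=0.073; u2·a0=0.4446·17.001=7.559; a1=0.891 < 7.559 ≤ a1+a2=15.261 → R2 fires; C=4 E=8 S=5 R=13
Draw 4: a1=1.053, a2=9.580, a3=1.160, a0=11.793; τ=−ln(0.3131)/11.793=0.098 → t=0.171; u2·a0=0.9784·11.793=11.538; a1+a2=10.633 < 11.538 ≤ a1+…+a3=11.793 → R3 fires; C=3 E=10 S=4 R=15
Draw 5: a1=1.215, a2=5.748, a3=0.696, a0=7.659; τ=−ln(0.0514)/7.659=0.388 → t=0.559; u2·a0=0.9780·7.659=7.491; a1+a2=6.963 < 7.491 ≤ a1+…+a3=7.659 → R3 fires; C=2 E=12 S=3 R=17
Draw 6: a1=1.377, a2=2.874, a3=0.348, a0=4.599; τ=−ln(0.5440)/4.599=0.132 → t=0.691; u2·a0=0.3216·4.599=1.479; a1=1.377 < 1.479 ≤ a1+a2=4.251 → R2 fires; C=1 E=12 S=2 R=19
Draw 7: a1=1.539, a2=0.958, a3=0.116, a0=2.613; τ=−ln(0.1982)/2.613=0.619 → t=1.310; u2·a0=0.6845·2.613=1.789; a1=1.539 < 1.789 ≤ a1+a2=2.497 → R2 fires; C=0 E=12 S=1 R=21
Draw 8: a1=1.701, a2=0.000, a3=0.000, a0=1.701; τ=−ln(0.0312)/1.701=2.038 → t=3.349; u2·a0=0.1792·1.701=0.305 ≤ a1=1.701 → R1 fires; C=2 E=12 S=2 R=20
Draw 9: a1=1.620, a2=1.916, a3=0.232, a0=3.768; τ=−ln(0.7501)/3.768=0.076 → t=3.425; u2·a0=0.4549·3.768=1.714; a1=1.620 < 1.714 ≤ a1+a2=3.536 → R2 fires; C=1 E=12 S=1 R=22
Draw 10: a1=1.782, a2=0.479, a3=0.058, a0=2.319; τ=−ln(0.1848)/2.319=0.728 → t=4.153; u2·a0=0.5008·2.319=1.161 ≤ a1=1.782 → R1 fires; C=3 E=12 S=2 R=21
Draw 11: a1=1.701, a2=2.874, a3=0.348, a0=4.923; τ=−ln(0.0994)/4.923=0.469 → t=4.622; u2·a0=0.1387·4.923=0.683 ≤ a1=1.701 → R1 fires; C=5 E=12 S=3 R=20
Draw 12: a1=1.620, a2=7.185, a3=0.870, a0=9.675; τ=−ln(0.7740)/9.675=0.026 → t=4.649; u2·a0=0.2616·9.675=2.531; a1=1.620 < 2.531 ≤ a1+a2=8.805 → R2 fires; C=4 E=12 S=2 R=22
Draw 13: a1=1.782, a2=3.832, a3=0.464, a0=6.078; τ=−ln(0.3068)/6.078=0.194 → t=4.843; u2·a0=0.8313·6.078=5.053; a1=1.782 < 5.053 ≤ a1+a2=5.614 → R2 fires; C=3 E=12 S=1 R=24
Draw 14: a1=1.944, a2=1.437, a3=0.174, a0=3.555; τ=−ln(0.7860)/3.555=0.068 → t=4.911; u2·a0=0.2965·3.555=1.054 ≤ a1=1.944 → R1 fires; C=5 E=12 S=2 R=23
Draw 15: a1=1.863, a2=4.790, a3=0.580, a0=7.233; τ=−ln(0.8278)/7.233=0.026 → t=4.937 > T=4.93: stop.
R first becomes ≥ 15 when it reaches 15 at the event at t=0.171.

Threshold first reached at t = 0.171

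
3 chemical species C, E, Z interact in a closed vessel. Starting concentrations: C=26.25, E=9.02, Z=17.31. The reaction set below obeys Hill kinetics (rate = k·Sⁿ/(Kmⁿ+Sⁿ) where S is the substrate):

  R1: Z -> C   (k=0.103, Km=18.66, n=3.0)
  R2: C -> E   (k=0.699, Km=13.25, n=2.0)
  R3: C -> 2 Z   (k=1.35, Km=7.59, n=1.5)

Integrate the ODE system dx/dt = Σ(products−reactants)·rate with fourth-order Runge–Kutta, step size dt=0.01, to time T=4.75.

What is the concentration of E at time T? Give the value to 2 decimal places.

E at T = 11.47

RK4 with dt=0.01: 475 steps to T=4.75. Trajectory (selected grid times):
t=0.00: C=26.25 E=9.02 Z=17.31
t=0.53: C=25.37 E=9.31 Z=18.52
t=1.06: C=24.49 E=9.60 Z=19.72
t=1.58: C=23.65 E=9.88 Z=20.88
t=2.11: C=22.80 E=10.16 Z=22.05
t=2.64: C=21.96 E=10.43 Z=23.21
t=3.17: C=21.14 E=10.70 Z=24.36
t=3.69: C=20.34 E=10.96 Z=25.47
t=4.22: C=19.55 E=11.22 Z=26.59
t=4.75: C=18.76 E=11.47 Z=27.69
Read off E at T=4.75: 11.47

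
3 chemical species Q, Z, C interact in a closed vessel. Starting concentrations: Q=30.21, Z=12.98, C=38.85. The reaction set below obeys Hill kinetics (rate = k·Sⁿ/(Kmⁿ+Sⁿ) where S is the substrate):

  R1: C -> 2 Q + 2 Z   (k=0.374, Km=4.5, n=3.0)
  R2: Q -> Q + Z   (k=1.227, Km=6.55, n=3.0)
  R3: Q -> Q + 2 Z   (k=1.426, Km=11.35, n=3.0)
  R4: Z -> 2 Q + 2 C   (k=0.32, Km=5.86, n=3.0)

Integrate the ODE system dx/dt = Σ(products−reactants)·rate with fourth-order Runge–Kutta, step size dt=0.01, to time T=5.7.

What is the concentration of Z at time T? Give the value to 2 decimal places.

RK4 with dt=0.01: 570 steps to T=5.7. Trajectory (selected grid times):
t=0.00: Q=30.21 Z=12.98 C=38.85
t=0.63: Q=31.06 Z=15.74 C=38.99
t=1.27: Q=31.93 Z=18.54 C=39.15
t=1.90: Q=32.79 Z=21.30 C=39.30
t=2.53: Q=33.66 Z=24.07 C=39.47
t=3.17: Q=34.54 Z=26.89 C=39.63
t=3.80: Q=35.41 Z=29.66 C=39.80
t=4.43: Q=36.28 Z=32.44 C=39.96
t=5.07: Q=37.17 Z=35.27 C=40.13
t=5.70: Q=38.04 Z=38.06 C=40.30
Read off Z at T=5.7: 38.06

Z at T = 38.06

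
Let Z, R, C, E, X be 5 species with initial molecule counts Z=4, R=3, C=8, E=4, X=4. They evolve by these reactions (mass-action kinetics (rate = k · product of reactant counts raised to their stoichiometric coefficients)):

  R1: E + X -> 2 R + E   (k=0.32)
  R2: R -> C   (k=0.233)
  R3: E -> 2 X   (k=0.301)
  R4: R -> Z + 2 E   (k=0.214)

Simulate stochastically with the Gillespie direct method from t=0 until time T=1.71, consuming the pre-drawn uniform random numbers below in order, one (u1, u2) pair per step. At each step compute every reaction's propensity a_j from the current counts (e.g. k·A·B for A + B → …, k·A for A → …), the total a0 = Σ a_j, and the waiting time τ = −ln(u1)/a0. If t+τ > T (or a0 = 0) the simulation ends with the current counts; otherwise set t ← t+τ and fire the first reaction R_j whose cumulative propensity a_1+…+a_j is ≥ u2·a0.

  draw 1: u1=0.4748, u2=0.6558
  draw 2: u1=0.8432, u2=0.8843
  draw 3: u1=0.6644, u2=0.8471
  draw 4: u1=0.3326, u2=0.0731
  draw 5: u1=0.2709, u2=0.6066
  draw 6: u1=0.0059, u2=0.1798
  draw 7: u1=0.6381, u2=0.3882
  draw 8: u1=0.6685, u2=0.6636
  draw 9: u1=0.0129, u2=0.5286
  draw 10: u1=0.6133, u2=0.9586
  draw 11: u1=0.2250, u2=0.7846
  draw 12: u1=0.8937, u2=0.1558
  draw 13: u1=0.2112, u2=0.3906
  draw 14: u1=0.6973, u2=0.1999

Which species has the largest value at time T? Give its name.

t=0.000: Z=4 R=3 C=8 E=4 X=4
Draw 1: a1=5.120, a2=0.699, a3=1.204, a4=0.642, a0=7.665; τ=−ln(0.4748)/7.665=0.097 → t=0.097; u2·a0=0.6558·7.665=5.027 ≤ a1=5.120 → R1 fires; Z=4 R=5 C=8 E=4 X=3
Draw 2: a1=3.840, a2=1.165, a3=1.204, a4=1.070, a0=7.279; τ=−ln(0.8432)/7.279=0.023 → t=0.121; u2·a0=0.8843·7.279=6.437; a1+…+a3=6.209 < 6.437 ≤ a1+…+a4=7.279 → R4 fires; Z=5 R=4 C=8 E=6 X=3
Draw 3: a1=5.760, a2=0.932, a3=1.806, a4=0.856, a0=9.354; τ=−ln(0.6644)/9.354=0.044 → t=0.164; u2·a0=0.8471·9.354=7.924; a1+a2=6.692 < 7.924 ≤ a1+…+a3=8.498 → R3 fires; Z=5 R=4 C=8 E=5 X=5
Draw 4: a1=8.000, a2=0.932, a3=1.505, a4=0.856, a0=11.293; τ=−ln(0.3326)/11.293=0.097 → t=0.262; u2·a0=0.0731·11.293=0.826 ≤ a1=8.000 → R1 fires; Z=5 R=6 C=8 E=5 X=4
Draw 5: a1=6.400, a2=1.398, a3=1.505, a4=1.284, a0=10.587; τ=−ln(0.2709)/10.587=0.123 → t=0.385; u2·a0=0.6066·10.587=6.422; a1=6.400 < 6.422 ≤ a1+a2=7.798 → R2 fires; Z=5 R=5 C=9 E=5 X=4
Draw 6: a1=6.400, a2=1.165, a3=1.505, a4=1.070, a0=10.140; τ=−ln(0.0059)/10.140=0.506 → t=0.891; u2·a0=0.1798·10.140=1.823 ≤ a1=6.400 → R1 fires; Z=5 R=7 C=9 E=5 X=3
Draw 7: a1=4.800, a2=1.631, a3=1.505, a4=1.498, a0=9.434; τ=−ln(0.6381)/9.434=0.048 → t=0.939; u2·a0=0.3882·9.434=3.662 ≤ a1=4.800 → R1 fires; Z=5 R=9 C=9 E=5 X=2
Draw 8: a1=3.200, a2=2.097, a3=1.505, a4=1.926, a0=8.728; τ=−ln(0.6685)/8.728=0.046 → t=0.985; u2·a0=0.6636·8.728=5.792; a1+a2=5.297 < 5.792 ≤ a1+…+a3=6.802 → R3 fires; Z=5 R=9 C=9 E=4 X=4
Draw 9: a1=5.120, a2=2.097, a3=1.204, a4=1.926, a0=10.347; τ=−ln(0.0129)/10.347=0.420 → t=1.406; u2·a0=0.5286·10.347=5.469; a1=5.120 < 5.469 ≤ a1+a2=7.217 → R2 fires; Z=5 R=8 C=10 E=4 X=4
Draw 10: a1=5.120, a2=1.864, a3=1.204, a4=1.712, a0=9.900; τ=−ln(0.6133)/9.900=0.049 → t=1.455; u2·a0=0.9586·9.900=9.490; a1+…+a3=8.188 < 9.490 ≤ a1+…+a4=9.900 → R4 fires; Z=6 R=7 C=10 E=6 X=4
Draw 11: a1=7.680, a2=1.631, a3=1.806, a4=1.498, a0=12.615; τ=−ln(0.2250)/12.615=0.118 → t=1.573; u2·a0=0.7846·12.615=9.898; a1+a2=9.311 < 9.898 ≤ a1+…+a3=11.117 → R3 fires; Z=6 R=7 C=10 E=5 X=6
Draw 12: a1=9.600, a2=1.631, a3=1.505, a4=1.498, a0=14.234; τ=−ln(0.8937)/14.234=0.008 → t=1.581; u2·a0=0.1558·14.234=2.218 ≤ a1=9.600 → R1 fires; Z=6 R=9 C=10 E=5 X=5
Draw 13: a1=8.000, a2=2.097, a3=1.505, a4=1.926, a0=13.528; τ=−ln(0.2112)/13.528=0.115 → t=1.696; u2·a0=0.3906·13.528=5.284 ≤ a1=8.000 → R1 fires; Z=6 R=11 C=10 E=5 X=4
Draw 14: a1=6.400, a2=2.563, a3=1.505, a4=2.354, a0=12.822; τ=−ln(0.6973)/12.822=0.028 → t=1.724 > T=1.71: stop.
At T=1.71: Z=6 R=11 C=10 E=5 X=4; the largest is R.

Dominant species at T: R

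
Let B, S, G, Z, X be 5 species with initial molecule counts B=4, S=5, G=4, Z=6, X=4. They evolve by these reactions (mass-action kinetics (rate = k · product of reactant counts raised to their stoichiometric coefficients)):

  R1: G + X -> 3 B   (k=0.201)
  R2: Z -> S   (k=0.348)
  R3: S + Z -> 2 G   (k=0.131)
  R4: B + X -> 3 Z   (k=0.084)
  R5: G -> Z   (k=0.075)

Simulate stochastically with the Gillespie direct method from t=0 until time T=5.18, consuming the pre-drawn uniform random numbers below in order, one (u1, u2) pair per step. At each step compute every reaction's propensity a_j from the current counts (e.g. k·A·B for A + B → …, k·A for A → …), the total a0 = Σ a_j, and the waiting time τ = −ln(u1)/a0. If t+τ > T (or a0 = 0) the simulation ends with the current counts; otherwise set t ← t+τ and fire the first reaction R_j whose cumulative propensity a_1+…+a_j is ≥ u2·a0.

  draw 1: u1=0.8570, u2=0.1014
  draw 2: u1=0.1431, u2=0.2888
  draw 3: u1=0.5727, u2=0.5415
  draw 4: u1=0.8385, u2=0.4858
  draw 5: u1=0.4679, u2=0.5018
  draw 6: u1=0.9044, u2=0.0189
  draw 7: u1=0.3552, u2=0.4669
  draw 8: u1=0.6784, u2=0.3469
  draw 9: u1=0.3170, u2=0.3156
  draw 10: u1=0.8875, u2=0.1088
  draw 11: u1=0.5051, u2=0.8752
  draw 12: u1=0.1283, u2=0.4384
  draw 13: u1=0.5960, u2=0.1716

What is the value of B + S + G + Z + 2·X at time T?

Value at T = 27

Check how each reaction changes W = B + S + G + Z + 2·X (weight of products minus weight of reactants):
R1: G + X -> 3 B: (1·3) − (1·1 + 2·1) = 3 − 3 = 0
R2: Z -> S: (1·1) − (1·1) = 1 − 1 = 0
R3: S + Z -> 2 G: (1·2) − (1·1 + 1·1) = 2 − 2 = 0
R4: B + X -> 3 Z: (1·3) − (1·1 + 2·1) = 3 − 3 = 0
R5: G -> Z: (1·1) − (1·1) = 1 − 1 = 0
Every reaction leaves W unchanged, so W is conserved and no simulation is needed: W(T) = W(0) = 4 + 5 + 4 + 6 + 2·4 = 27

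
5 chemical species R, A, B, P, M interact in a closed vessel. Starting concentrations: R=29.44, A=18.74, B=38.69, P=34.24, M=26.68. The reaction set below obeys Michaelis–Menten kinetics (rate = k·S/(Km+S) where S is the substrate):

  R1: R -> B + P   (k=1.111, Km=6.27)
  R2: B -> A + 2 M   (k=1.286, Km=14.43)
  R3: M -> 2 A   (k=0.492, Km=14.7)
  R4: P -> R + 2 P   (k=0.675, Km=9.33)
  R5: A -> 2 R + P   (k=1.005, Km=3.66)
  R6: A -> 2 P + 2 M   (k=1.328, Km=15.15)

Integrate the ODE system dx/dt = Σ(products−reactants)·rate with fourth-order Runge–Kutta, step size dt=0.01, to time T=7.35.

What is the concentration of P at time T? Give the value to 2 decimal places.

RK4 with dt=0.01: 735 steps to T=7.35. Trajectory (selected grid times):
t=0.00: R=29.44 A=18.74 B=38.69 P=34.24 M=26.68
t=0.82: R=30.50 A=18.74 B=38.68 P=37.33 M=29.16
t=1.63: R=31.56 A=18.76 B=38.67 P=40.39 M=31.59
t=2.45: R=32.63 A=18.80 B=38.66 P=43.50 M=34.06
t=3.27: R=33.70 A=18.84 B=38.66 P=46.62 M=36.52
t=4.08: R=34.76 A=18.90 B=38.66 P=49.71 M=38.94
t=4.90: R=35.84 A=18.96 B=38.67 P=52.85 M=41.39
t=5.72: R=36.92 A=19.03 B=38.67 P=56.01 M=43.84
t=6.53: R=37.98 A=19.11 B=38.69 P=59.13 M=46.25
t=7.35: R=39.06 A=19.19 B=38.70 P=62.30 M=48.70
Read off P at T=7.35: 62.30

P at T = 62.30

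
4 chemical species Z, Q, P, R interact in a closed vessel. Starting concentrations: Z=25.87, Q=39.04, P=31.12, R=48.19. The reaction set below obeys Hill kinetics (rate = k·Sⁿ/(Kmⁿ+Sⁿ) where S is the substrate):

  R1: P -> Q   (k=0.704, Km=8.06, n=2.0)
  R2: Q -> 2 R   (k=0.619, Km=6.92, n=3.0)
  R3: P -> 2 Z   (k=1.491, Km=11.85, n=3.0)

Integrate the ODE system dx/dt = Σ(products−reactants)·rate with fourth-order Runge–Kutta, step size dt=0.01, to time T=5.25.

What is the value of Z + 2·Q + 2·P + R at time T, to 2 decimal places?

Check how each reaction changes W = Z + 2·Q + 2·P + R (weight of products minus weight of reactants):
R1: P -> Q: (2·1) − (2·1) = 2 − 2 = 0
R2: Q -> 2 R: (1·2) − (2·1) = 2 − 2 = 0
R3: P -> 2 Z: (1·2) − (2·1) = 2 − 2 = 0
Every reaction leaves W unchanged, so W is conserved and no simulation is needed: W(T) = W(0) = 25.87 + 2·39.04 + 2·31.12 + 48.19 = 214.38

Value at T = 214.38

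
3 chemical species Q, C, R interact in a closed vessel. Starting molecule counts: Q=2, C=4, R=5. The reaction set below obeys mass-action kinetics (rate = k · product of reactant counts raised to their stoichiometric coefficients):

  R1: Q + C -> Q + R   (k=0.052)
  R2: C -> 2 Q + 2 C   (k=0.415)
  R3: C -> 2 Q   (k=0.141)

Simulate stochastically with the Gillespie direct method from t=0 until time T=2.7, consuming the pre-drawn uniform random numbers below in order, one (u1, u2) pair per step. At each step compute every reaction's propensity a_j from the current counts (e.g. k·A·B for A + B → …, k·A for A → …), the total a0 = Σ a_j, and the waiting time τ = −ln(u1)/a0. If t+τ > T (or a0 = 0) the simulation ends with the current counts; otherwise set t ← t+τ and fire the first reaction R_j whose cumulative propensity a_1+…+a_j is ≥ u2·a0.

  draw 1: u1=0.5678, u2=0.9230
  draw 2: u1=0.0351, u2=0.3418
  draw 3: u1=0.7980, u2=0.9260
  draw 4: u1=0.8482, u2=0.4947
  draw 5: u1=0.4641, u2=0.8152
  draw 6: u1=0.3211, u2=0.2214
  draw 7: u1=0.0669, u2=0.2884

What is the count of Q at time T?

t=0.000: Q=2 C=4 R=5
Draw 1: a1=0.416, a2=1.660, a3=0.564, a0=2.640; τ=−ln(0.5678)/2.640=0.214 → t=0.214; u2·a0=0.9230·2.640=2.437; a1+a2=2.076 < 2.437 ≤ a1+…+a3=2.640 → R3 fires; Q=4 C=3 R=5
Draw 2: a1=0.624, a2=1.245, a3=0.423, a0=2.292; τ=−ln(0.0351)/2.292=1.461 → t=1.676; u2·a0=0.3418·2.292=0.783; a1=0.624 < 0.783 ≤ a1+a2=1.869 → R2 fires; Q=6 C=4 R=5
Draw 3: a1=1.248, a2=1.660, a3=0.564, a0=3.472; τ=−ln(0.7980)/3.472=0.065 → t=1.741; u2·a0=0.9260·3.472=3.215; a1+a2=2.908 < 3.215 ≤ a1+…+a3=3.472 → R3 fires; Q=8 C=3 R=5
Draw 4: a1=1.248, a2=1.245, a3=0.423, a0=2.916; τ=−ln(0.8482)/2.916=0.056 → t=1.797; u2·a0=0.4947·2.916=1.443; a1=1.248 < 1.443 ≤ a1+a2=2.493 → R2 fires; Q=10 C=4 R=5
Draw 5: a1=2.080, a2=1.660, a3=0.564, a0=4.304; τ=−ln(0.4641)/4.304=0.178 → t=1.976; u2·a0=0.8152·4.304=3.509; a1=2.080 < 3.509 ≤ a1+a2=3.740 → R2 fires; Q=12 C=5 R=5
Draw 6: a1=3.120, a2=2.075, a3=0.705, a0=5.900; τ=−ln(0.3211)/5.900=0.193 → t=2.168; u2·a0=0.2214·5.900=1.306 ≤ a1=3.120 → R1 fires; Q=12 C=4 R=6
Draw 7: a1=2.496, a2=1.660, a3=0.564, a0=4.720; τ=−ln(0.0669)/4.720=0.573 → t=2.741 > T=2.7: stop.
Read off Q at T=2.7: 12

Q at T = 12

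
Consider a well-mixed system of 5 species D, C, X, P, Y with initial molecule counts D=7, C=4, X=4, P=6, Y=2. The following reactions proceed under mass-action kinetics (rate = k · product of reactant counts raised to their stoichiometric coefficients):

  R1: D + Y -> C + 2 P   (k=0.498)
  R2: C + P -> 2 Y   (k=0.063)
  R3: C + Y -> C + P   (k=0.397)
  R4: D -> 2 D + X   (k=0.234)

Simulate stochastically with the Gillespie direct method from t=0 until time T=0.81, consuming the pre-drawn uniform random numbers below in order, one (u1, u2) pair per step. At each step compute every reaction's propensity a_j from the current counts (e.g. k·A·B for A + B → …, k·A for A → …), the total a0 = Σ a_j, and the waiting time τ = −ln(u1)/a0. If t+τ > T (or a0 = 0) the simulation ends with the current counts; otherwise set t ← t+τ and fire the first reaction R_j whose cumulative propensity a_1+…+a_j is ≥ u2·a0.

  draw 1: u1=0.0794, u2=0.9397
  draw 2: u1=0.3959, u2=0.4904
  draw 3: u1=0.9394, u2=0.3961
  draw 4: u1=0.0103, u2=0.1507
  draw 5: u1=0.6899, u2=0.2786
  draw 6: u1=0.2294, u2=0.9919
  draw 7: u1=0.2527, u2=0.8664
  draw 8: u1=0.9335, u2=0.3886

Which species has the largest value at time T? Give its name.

Dominant species at T: P

t=0.000: D=7 C=4 X=4 P=6 Y=2
Draw 1: a1=6.972, a2=1.512, a3=3.176, a4=1.638, a0=13.298; τ=−ln(0.0794)/13.298=0.190 → t=0.190; u2·a0=0.9397·13.298=12.496; a1+…+a3=11.660 < 12.496 ≤ a1+…+a4=13.298 → R4 fires; D=8 C=4 X=5 P=6 Y=2
Draw 2: a1=7.968, a2=1.512, a3=3.176, a4=1.872, a0=14.528; τ=−ln(0.3959)/14.528=0.064 → t=0.254; u2·a0=0.4904·14.528=7.125 ≤ a1=7.968 → R1 fires; D=7 C=5 X=5 P=8 Y=1
Draw 3: a1=3.486, a2=2.520, a3=1.985, a4=1.638, a0=9.629; τ=−ln(0.9394)/9.629=0.006 → t=0.261; u2·a0=0.3961·9.629=3.814; a1=3.486 < 3.814 ≤ a1+a2=6.006 → R2 fires; D=7 C=4 X=5 P=7 Y=3
Draw 4: a1=10.458, a2=1.764, a3=4.764, a4=1.638, a0=18.624; τ=−ln(0.0103)/18.624=0.246 → t=0.506; u2·a0=0.1507·18.624=2.807 ≤ a1=10.458 → R1 fires; D=6 C=5 X=5 P=9 Y=2
Draw 5: a1=5.976, a2=2.835, a3=3.970, a4=1.404, a0=14.185; τ=−ln(0.6899)/14.185=0.026 → t=0.533; u2·a0=0.2786·14.185=3.952 ≤ a1=5.976 → R1 fires; D=5 C=6 X=5 P=11 Y=1
Draw 6: a1=2.490, a2=4.158, a3=2.382, a4=1.170, a0=10.200; τ=−ln(0.2294)/10.200=0.144 → t=0.677; u2·a0=0.9919·10.200=10.117; a1+…+a3=9.030 < 10.117 ≤ a1+…+a4=10.200 → R4 fires; D=6 C=6 X=6 P=11 Y=1
Draw 7: a1=2.988, a2=4.158, a3=2.382, a4=1.404, a0=10.932; τ=−ln(0.2527)/10.932=0.126 → t=0.803; u2·a0=0.8664·10.932=9.471; a1+a2=7.146 < 9.471 ≤ a1+…+a3=9.528 → R3 fires; D=6 C=6 X=6 P=12 Y=0
Draw 8: a1=0.000, a2=4.536, a3=0.000, a4=1.404, a0=5.940; τ=−ln(0.9335)/5.940=0.012 → t=0.814 > T=0.81: stop.
At T=0.81: D=6 C=6 X=6 P=12 Y=0; the largest is P.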